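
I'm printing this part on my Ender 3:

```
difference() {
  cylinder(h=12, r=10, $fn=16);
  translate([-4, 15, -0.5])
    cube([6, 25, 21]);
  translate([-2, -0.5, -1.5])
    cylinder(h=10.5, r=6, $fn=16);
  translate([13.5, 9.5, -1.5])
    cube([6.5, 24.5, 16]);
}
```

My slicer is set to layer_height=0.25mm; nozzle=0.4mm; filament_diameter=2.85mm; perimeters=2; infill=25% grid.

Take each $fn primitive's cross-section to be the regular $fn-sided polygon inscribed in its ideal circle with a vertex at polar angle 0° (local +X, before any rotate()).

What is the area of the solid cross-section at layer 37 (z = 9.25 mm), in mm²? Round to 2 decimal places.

At z = 9.25 mm: the cylinder: section is a regular 16-gon, circumradius r=10 (area = (16/2)·10.000²·sin(360°/16) = 306.15 mm²); the 6×25 cube at (-4, 15) contributes its full rectangle (area 150.00 mm²); the cylinder at (-2, -0.5) is absent (z outside [-1.5, 9]); the cube at (13.5, 9.5) is present — its section is the full 6.5×24.5 rectangle (area 159.25 mm²); Subtracting the remaining from the first: starting from the r=10 cylinder (306.15 mm²), the 6×25 cube at (-4, 15) misses the remaining region (no effect); the 6.5×24.5 cube at (13.5, 9.5) misses the remaining region (no effect) — area = 306.15 mm². Overall, the cross-section is a single solid region. Net area = 306.15 mm².

306.15 mm²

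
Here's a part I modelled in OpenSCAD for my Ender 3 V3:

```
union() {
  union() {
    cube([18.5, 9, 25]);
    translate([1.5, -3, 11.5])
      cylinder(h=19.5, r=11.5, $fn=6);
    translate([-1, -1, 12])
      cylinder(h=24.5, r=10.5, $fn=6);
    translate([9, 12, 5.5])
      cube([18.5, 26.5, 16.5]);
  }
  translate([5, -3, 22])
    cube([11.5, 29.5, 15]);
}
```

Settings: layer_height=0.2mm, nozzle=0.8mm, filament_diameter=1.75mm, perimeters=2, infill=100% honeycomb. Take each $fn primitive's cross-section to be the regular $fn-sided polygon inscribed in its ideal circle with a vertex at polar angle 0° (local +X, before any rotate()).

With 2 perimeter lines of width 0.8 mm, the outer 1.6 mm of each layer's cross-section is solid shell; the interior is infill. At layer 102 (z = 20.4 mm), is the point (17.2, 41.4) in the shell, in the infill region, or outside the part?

At z = 20.4 mm: the 18.5×9 cube contributes its full rectangle; the r=11.5 cylinder at (1.5, -3) gives a regular 6-gon of circumradius 11.5 (constant along its height); the r=10.5 cylinder at (-1, -1) contributes a regular 6-gon of circumradius 10.5; the 18.5×26.5 cube at (9, 12) contributes its full rectangle; Taking the union: the regions partially overlap (shared area 316.84 mm²), so overlapping operands fuse into one piece — 2 connected regions; the cube at (5, -3) does not reach this height (z outside [22, 37]); Merging all regions: only that combined region is present, so the union is just that shape — 2 connected regions. Overall, the cross-section has 2 separate islands. The nearest boundary edge runs (9.00, 38.50)→(27.50, 38.50); distance from the point to it = 2.90 mm. The point is not inside any of the regions above, so it lies outside the cross-section (2.90 mm from the nearest boundary).

outside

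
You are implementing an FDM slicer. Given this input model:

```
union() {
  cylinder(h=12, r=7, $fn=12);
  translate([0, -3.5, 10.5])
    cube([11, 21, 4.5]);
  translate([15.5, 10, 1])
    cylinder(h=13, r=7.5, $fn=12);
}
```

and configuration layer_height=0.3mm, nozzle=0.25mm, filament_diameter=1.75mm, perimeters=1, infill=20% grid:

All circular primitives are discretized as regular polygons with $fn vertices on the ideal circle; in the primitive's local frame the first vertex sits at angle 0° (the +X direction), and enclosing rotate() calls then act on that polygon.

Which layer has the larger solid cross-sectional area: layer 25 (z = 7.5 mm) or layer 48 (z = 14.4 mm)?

Layer 25 (z = 7.5): the r=7 cylinder gives a regular 12-gon of circumradius 7 (constant along its height) (area = (12/2)·7.000²·sin(360°/12) = 147.00 mm²); the cube at (0, -3.5) is absent (z outside [10.5, 15]); the cylinder at (15.5, 10): section is a regular 12-gon, circumradius r=7.5 (area = (12/2)·7.500²·sin(360°/12) = 168.75 mm²); Merging all regions: the 2 present regions are separate (no shared area or edge), so areas and boundary lengths simply add and each stays a separate island — area = 315.75 mm². So its area = 315.75 mm². Layer 48 (z = 14.4): the cylinder is not intersected at this z (z outside [0, 12]); the cube at (0, -3.5) (footprint 11×21) is included at this height (area 231.00 mm²); the cylinder at (15.5, 10) does not reach this height (z outside [1, 14]); Combining (union): only the 11×21 cube at (0, -3.5) is present, so the union is just that shape — area = 231.00 mm². So its area = 231.00 mm². Layer 25 is larger (315.75 vs 231.00 mm²).

layer 25 (z = 7.5 mm)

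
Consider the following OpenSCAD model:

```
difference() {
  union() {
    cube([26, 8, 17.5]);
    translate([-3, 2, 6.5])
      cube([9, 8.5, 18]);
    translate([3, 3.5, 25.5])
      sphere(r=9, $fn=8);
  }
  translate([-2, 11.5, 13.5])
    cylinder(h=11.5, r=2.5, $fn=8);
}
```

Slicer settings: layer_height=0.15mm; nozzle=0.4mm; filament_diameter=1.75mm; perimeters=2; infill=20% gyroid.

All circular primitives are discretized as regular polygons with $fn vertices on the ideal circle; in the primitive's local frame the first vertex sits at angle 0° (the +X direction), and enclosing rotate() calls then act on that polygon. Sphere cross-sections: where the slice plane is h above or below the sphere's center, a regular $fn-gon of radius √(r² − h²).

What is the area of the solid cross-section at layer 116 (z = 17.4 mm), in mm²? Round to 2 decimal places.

At z = 17.4 mm: the cube is present — its section is the full 26×8 rectangle (area 208.00 mm²); the 9×8.5 cube at (-3, 2) contributes its full rectangle (area 76.50 mm²); the r=9 sphere at (3, 3.5) contributes a regular 8-gon of circumradius √(9²−8.1²) = 3.923 (area = (8/2)·3.923²·sin(360°/8) = 43.53 mm²); Merging all regions: the regions partially overlap — summed areas 328.03 mm² minus the doubly-counted overlap 78.99 mm² gives 249.04 mm² — area = 249.04 mm²; the cylinder at (-2, 11.5): section is a regular 8-gon, circumradius r=2.5 (area = (8/2)·2.500²·sin(360°/8) = 17.68 mm²); Taking the first minus the rest: starting from the result so far (249.04 mm²), the r=2.5 cylinder at (-2, 11.5) partially overlaps it — only the 3.42 mm² overlap (of its 17.68 mm²) is removed, clipping the outline — area = 245.62 mm². Overall, the cross-section is a single solid region. Net area = 245.62 mm².

245.62 mm²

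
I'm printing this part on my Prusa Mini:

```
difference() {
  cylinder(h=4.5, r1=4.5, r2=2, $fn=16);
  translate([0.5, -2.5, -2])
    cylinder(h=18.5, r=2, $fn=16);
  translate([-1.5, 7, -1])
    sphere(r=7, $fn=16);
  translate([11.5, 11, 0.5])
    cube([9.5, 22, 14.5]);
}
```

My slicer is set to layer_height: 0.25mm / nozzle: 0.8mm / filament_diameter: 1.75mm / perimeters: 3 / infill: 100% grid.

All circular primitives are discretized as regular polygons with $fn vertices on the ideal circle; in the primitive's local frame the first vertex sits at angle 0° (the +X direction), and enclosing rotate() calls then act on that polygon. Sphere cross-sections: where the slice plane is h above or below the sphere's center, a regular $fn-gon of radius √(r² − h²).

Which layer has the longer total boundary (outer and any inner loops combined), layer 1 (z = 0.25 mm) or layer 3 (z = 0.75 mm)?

Layer 1 (z = 0.25): the cone contributes a regular 16-gon of circumradius 4.361 (interpolated between r1=4.5 and r2=2 at t=0.056) (perimeter = 2·16·4.361·sin(180°/16) = 27.23 mm); the r=2 cylinder at (0.5, -2.5) gives a regular 16-gon of circumradius 2 (constant along its height) (perimeter = 2·16·2.000·sin(180°/16) = 12.49 mm); the r=7 sphere at (-1.5, 7) slices to a regular 16-gon of circumradius 6.887 (√(r²−h²) with h=1.25 from center) (perimeter = 2·16·6.887·sin(180°/16) = 43.00 mm); the cube at (11.5, 11) does not reach this height (z outside [0.5, 15]); Subtracting the remaining from the first: starting from the cone, the r=2 cylinder at (0.5, -2.5) partially overlaps it — only the 11.91 mm² overlap (of its 12.25 mm²) is removed, clipping the outline; the r=7 sphere at (-1.5, 7) partially overlaps it — only the 22.29 mm² overlap (of its 145.23 mm²) is removed, clipping the outline — boundary = 32.89 mm. So its perimeter = 32.89 mm. Layer 3 (z = 0.75): the cone contributes a regular 16-gon of circumradius 4.083 (interpolated between r1=4.5 and r2=2 at t=0.167) (perimeter = 2·16·4.083·sin(180°/16) = 25.49 mm); the r=2 cylinder at (0.5, -2.5) gives a regular 16-gon of circumradius 2 (constant along its height) (perimeter = 2·16·2.000·sin(180°/16) = 12.49 mm); the sphere at (-1.5, 7): section is a regular 16-gon, circumradius = √(r²−h²) = √(7²−1.75²) = 6.778 (perimeter = 2·16·6.778·sin(180°/16) = 42.31 mm); the cube at (11.5, 11) (footprint 9.5×22) is included at this height (perimeter 63.00 mm); Taking the first minus the rest: starting from the cone, the r=2 cylinder at (0.5, -2.5) partially overlaps it — only the 11.10 mm² overlap (of its 12.25 mm²) is removed, clipping the outline; the r=7 sphere at (-1.5, 7) partially overlaps it — only the 18.69 mm² overlap (of its 140.64 mm²) is removed, clipping the outline; the 9.5×22 cube at (11.5, 11) misses the remaining region (no effect) — boundary = 28.77 mm. So its perimeter = 28.77 mm. Layer 1 is larger (32.89 vs 28.77 mm).

layer 1 (z = 0.25 mm)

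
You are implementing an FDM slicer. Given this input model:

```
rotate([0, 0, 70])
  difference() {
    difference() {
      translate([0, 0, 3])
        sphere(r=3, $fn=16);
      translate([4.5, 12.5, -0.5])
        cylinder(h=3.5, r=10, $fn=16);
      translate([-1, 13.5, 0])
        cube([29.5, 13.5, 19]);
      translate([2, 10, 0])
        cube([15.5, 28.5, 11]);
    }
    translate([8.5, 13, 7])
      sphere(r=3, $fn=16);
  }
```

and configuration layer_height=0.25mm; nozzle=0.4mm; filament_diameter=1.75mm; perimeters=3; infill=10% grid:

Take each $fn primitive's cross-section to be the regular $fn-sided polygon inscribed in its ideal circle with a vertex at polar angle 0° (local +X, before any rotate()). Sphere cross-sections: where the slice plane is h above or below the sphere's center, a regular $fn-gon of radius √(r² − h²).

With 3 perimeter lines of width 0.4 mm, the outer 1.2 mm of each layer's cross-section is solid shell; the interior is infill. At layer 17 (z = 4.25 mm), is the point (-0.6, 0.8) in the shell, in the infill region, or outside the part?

infill

At z = 4.25 mm: the r=3 sphere contributes a regular 16-gon of circumradius √(3²−1.25²) = 2.727; the cylinder at (4.5, 12.5) is absent (z outside [-0.5, 3]); the cube at (-1, 13.5) (footprint 29.5×13.5) is included at this height; the cube at (2, 10) (footprint 15.5×28.5) is included at this height; Taking the first minus the rest: starting from the r=3 sphere, the 29.5×13.5 cube at (-1, 13.5) misses the remaining region (no effect); the 15.5×28.5 cube at (2, 10) misses the remaining region (no effect) — 1 connected region; the r=3 sphere at (8.5, 13) slices to a regular 16-gon of circumradius 1.199 (√(r²−h²) with h=2.75 from center); Subtracting the remaining from the first: starting from the result so far, the r=3 sphere at (8.5, 13) misses the remaining region (no effect) — 1 connected region; (whole slice rotated 70° about Z — lengths, areas and connectivity unchanged). Overall, the cross-section is a single solid region. Undo the 70° rotation: the query point maps to (0.547, 0.837) in the un-rotated model frame. The nearest boundary edge runs (1.04, 2.52)→(1.93, 1.93); distance from the point to it = 1.67 mm. The point is inside the cross-section and 1.67 mm from the nearest boundary — more than the 1.2 mm shell width (3 × 0.4), so it's in the infill interior.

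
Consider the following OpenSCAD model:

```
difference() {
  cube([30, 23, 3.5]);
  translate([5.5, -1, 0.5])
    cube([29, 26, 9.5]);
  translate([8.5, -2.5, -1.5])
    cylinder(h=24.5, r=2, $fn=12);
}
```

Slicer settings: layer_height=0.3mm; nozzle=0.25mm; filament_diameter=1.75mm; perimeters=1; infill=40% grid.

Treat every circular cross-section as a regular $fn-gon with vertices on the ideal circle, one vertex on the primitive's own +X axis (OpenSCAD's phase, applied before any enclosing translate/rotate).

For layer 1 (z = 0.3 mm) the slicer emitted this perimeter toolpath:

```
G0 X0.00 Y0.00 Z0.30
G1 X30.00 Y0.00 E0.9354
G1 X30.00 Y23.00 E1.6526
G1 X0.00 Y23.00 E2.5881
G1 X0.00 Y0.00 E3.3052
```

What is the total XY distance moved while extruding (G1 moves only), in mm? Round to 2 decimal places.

Sum the Euclidean lengths of each G1 segment: total = 106.00 mm.

106.00 mm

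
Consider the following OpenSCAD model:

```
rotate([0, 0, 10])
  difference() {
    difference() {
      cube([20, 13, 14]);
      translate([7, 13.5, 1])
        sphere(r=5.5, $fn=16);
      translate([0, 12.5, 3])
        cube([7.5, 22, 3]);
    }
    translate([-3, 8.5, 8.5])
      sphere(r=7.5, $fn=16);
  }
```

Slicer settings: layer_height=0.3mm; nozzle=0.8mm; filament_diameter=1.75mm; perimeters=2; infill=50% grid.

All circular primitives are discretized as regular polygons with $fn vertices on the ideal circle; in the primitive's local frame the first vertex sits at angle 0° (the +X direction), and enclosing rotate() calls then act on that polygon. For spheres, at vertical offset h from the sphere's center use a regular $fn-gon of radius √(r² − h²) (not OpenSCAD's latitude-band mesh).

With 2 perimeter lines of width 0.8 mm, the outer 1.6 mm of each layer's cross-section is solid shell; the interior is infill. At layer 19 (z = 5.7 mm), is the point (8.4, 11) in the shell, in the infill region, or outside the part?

At z = 5.7 mm: the 20×13 cube contributes its full rectangle; the r=5.5 sphere at (7, 13.5) slices to a regular 16-gon of circumradius 2.857 (√(r²−h²) with h=4.7 from center); the cube at (0, 12.5) (footprint 7.5×22) is included at this height; Subtracting the remaining from the first: starting from the 20×13 cube, the r=5.5 sphere at (7, 13.5) partially overlaps it — only the 9.68 mm² overlap (of its 24.98 mm²) is removed, clipping the outline; the 7.5×22 cube at (0, 12.5) partially overlaps it — only the 2.15 mm² overlap (of its 165.00 mm²) is removed, clipping the outline — 1 connected region; the r=7.5 sphere at (-3, 8.5) contributes a regular 16-gon of circumradius √(7.5²−2.8²) = 6.958; After the difference (first − rest): starting from that combined region, the r=7.5 sphere at (-3, 8.5) partially overlaps it — only the 30.92 mm² overlap (of its 148.21 mm²) is removed, clipping the outline — 1 connected region; (whole slice rotated 10° about Z — lengths, areas and connectivity unchanged). Overall, the cross-section is a single solid region. Undo the 10° rotation: the query point maps to (10.183, 9.374) in the un-rotated model frame. The nearest boundary edge runs (8.09, 10.86)→(9.02, 11.48); distance from the point to it = 2.40 mm. The point is inside the cross-section and 2.40 mm from the nearest boundary — more than the 1.6 mm shell width (2 × 0.8), so it's in the infill interior.

infill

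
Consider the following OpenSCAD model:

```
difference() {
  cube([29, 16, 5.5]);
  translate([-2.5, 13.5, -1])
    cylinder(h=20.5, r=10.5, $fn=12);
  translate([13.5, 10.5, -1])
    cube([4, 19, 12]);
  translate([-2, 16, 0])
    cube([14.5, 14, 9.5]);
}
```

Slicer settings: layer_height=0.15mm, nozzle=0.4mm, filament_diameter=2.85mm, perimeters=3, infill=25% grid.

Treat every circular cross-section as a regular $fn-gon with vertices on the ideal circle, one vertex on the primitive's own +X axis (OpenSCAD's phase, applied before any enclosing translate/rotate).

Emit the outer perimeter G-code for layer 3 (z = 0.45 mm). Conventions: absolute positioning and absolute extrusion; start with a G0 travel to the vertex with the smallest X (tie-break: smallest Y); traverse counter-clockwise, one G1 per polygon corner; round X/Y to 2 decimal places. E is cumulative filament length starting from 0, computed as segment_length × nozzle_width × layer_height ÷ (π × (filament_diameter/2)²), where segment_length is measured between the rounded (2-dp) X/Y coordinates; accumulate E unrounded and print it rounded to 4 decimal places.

At z = 0.45 mm: the 29×16 cube contributes its full rectangle; the r=10.5 cylinder at (-2.5, 13.5) contributes a regular 12-gon of circumradius 10.5; the 4×19 cube at (13.5, 10.5) contributes its full rectangle; the 14.5×14 cube at (-2, 16) contributes its full rectangle; After the difference (first − rest): starting from the 29×16 cube, the r=10.5 cylinder at (-2.5, 13.5) partially overlaps it — only the 76.44 mm² overlap (of its 330.75 mm²) is removed, clipping the outline; the 4×19 cube at (13.5, 10.5) partially overlaps it — only the 22.00 mm² overlap (of its 76.00 mm²) is removed, clipping the outline; the 14.5×14 cube at (-2, 16) misses the remaining region (no effect) — 1 connected region. The outline is a single polygon with 12 vertices. Extrusion per mm of travel: 0.4 × 0.15 / (π × 1.425²) = 0.009405. Accumulating E over each segment gives final E = 0.9184.

G0 X0.00 Y0.00 Z0.45
G1 X29.00 Y0.00 E0.2728
G1 X29.00 Y16.00 E0.4232
G1 X17.50 Y16.00 E0.5314
G1 X17.50 Y10.50 E0.5831
G1 X13.50 Y10.50 E0.6207
G1 X13.50 Y16.00 E0.6725
G1 X7.33 Y16.00 E0.7305
G1 X8.00 Y13.50 E0.7549
G1 X6.59 Y8.25 E0.8060
G1 X2.75 Y4.41 E0.8571
G1 X0.00 Y3.67 E0.8838
G1 X0.00 Y0.00 E0.9184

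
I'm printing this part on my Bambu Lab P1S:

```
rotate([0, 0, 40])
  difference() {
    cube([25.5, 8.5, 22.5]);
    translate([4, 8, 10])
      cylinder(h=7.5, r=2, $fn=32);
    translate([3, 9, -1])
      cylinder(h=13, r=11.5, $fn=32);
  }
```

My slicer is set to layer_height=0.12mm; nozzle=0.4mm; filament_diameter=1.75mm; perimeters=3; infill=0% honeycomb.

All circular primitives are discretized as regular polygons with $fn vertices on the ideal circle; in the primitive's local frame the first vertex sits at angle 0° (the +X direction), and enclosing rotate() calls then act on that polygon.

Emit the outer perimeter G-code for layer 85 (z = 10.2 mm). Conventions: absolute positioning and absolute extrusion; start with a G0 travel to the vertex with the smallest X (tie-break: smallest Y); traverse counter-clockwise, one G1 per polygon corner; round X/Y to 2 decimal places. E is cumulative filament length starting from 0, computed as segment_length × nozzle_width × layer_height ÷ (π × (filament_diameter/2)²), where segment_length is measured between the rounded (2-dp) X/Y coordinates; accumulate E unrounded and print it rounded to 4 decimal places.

G0 X5.61 Y15.80 Z10.20
G1 X6.60 Y14.35 E0.0350
G1 X7.48 Y12.28 E0.0799
G1 X7.94 Y10.07 E0.1250
G1 X7.97 Y7.82 E0.1699
G1 X7.72 Y6.48 E0.1971
G1 X19.53 Y16.39 E0.5047
G1 X14.07 Y22.90 E0.6743
G1 X5.61 Y15.80 E0.8947

At z = 10.2 mm: the cube (footprint 25.5×8.5) is included at this height; the r=2 cylinder at (4, 8) contributes a regular 32-gon of circumradius 2; the cylinder at (3, 9): section is a regular 32-gon, circumradius r=11.5; Subtracting the remaining from the first: starting from the 25.5×8.5 cube, the r=2 cylinder at (4, 8) partially overlaps it — only the 8.22 mm² overlap (of its 12.49 mm²) is removed, clipping the outline; the r=11.5 cylinder at (3, 9) partially overlaps it — only the 102.81 mm² overlap (of its 412.81 mm²) is removed, clipping the outline — 1 connected region; (rotated 40° about Z; rotation is an isometry so areas/perimeters/island counts are preserved). The outline is a single polygon with 8 vertices. Extrusion per mm of travel: 0.4 × 0.12 / (π × 0.875²) = 0.019956. Accumulating E over each segment gives final E = 0.8947.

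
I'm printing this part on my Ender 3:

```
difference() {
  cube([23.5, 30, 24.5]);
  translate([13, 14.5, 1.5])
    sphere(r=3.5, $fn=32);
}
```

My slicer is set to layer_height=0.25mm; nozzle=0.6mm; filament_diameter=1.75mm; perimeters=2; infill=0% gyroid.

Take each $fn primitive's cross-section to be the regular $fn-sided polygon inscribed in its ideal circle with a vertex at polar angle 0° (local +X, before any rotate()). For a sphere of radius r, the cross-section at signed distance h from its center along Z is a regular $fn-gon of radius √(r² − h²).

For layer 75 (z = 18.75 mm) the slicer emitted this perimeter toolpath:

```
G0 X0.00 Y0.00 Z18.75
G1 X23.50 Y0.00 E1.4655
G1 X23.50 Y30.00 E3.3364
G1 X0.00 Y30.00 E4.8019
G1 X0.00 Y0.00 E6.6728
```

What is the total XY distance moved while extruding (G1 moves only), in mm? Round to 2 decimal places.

107.00 mm

Sum the Euclidean lengths of each G1 segment: total = 107.00 mm.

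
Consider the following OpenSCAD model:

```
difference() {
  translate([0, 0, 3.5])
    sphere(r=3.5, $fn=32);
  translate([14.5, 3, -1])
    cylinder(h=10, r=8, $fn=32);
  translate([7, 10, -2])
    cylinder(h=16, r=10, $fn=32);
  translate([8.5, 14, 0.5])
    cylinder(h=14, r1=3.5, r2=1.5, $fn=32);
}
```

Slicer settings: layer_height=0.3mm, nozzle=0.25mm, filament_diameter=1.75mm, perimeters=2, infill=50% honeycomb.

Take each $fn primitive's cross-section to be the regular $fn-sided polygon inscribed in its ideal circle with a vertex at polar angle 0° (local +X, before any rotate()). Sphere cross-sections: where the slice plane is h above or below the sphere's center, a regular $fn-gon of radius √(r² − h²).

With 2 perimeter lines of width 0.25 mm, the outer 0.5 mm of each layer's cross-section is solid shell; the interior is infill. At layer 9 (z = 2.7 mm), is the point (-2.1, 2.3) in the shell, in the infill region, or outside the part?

shell

At z = 2.7 mm: the r=3.5 sphere contributes a regular 32-gon of circumradius √(3.5²−0.8²) = 3.407; the r=8 cylinder at (14.5, 3) contributes a regular 32-gon of circumradius 8; the cylinder at (7, 10): section is a regular 32-gon, circumradius r=10; the cone at (8.5, 14): at t=0.157 of its height the radius interpolates to r₁+(r₂−r₁)t = 3.186, giving a regular 32-gon of that circumradius; Taking the first minus the rest: starting from the r=3.5 sphere, the r=8 cylinder at (14.5, 3) misses the remaining region (no effect); the r=10 cylinder at (7, 10) partially overlaps it — only the 3.63 mm² overlap (of its 312.14 mm²) is removed, clipping the outline; the cone at (8.5, 14) misses the remaining region (no effect) — 1 connected region. Overall, the cross-section is a single solid region. The nearest boundary edge runs (-2.41, 2.41)→(-1.89, 2.83); distance from the point to it = 0.28 mm. The point is inside the cross-section, 0.28 mm from the nearest boundary — within the 0.5 mm shell band (2 × 0.25).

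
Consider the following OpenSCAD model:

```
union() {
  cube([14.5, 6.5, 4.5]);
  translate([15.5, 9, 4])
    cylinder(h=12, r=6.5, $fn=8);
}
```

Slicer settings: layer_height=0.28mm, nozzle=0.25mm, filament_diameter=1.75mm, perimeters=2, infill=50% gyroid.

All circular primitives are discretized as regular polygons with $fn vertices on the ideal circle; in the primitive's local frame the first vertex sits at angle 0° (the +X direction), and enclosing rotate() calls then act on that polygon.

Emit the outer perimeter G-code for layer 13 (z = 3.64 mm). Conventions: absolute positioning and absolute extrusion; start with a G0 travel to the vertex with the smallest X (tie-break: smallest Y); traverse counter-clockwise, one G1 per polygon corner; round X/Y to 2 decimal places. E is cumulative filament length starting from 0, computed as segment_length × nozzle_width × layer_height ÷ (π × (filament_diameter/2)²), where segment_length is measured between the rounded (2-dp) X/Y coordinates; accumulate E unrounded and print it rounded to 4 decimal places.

G0 X0.00 Y0.00 Z3.64
G1 X14.50 Y0.00 E0.4220
G1 X14.50 Y6.50 E0.6112
G1 X0.00 Y6.50 E1.0331
G1 X0.00 Y0.00 E1.2223

At z = 3.64 mm: the 14.5×6.5 cube contributes its full rectangle; the cylinder at (15.5, 9) does not reach this height (z outside [4, 16]); Combining (union): only the 14.5×6.5 cube is present, so the union is just that shape — 1 connected region. The outline is a single polygon with 4 vertices. Extrusion per mm of travel: 0.25 × 0.28 / (π × 0.875²) = 0.029103. Accumulating E over each segment gives final E = 1.2223.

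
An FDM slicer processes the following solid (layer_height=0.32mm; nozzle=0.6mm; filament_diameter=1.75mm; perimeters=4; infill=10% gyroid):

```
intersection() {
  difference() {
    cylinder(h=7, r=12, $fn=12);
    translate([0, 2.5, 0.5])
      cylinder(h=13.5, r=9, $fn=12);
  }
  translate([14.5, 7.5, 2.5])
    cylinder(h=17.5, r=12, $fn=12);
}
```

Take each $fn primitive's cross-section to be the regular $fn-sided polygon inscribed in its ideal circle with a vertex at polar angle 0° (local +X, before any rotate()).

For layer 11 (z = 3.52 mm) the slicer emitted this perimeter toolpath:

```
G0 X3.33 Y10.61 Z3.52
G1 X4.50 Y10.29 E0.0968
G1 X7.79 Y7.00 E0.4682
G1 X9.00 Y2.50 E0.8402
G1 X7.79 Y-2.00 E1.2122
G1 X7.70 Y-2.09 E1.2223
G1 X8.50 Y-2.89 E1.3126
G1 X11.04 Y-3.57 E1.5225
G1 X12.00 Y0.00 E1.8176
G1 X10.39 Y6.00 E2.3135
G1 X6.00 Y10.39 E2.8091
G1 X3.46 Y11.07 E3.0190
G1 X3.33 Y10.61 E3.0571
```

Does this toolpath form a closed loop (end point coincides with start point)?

Start point (G0): (3.33, 10.61). End point (last G1): the path returns to the start — closed.

yes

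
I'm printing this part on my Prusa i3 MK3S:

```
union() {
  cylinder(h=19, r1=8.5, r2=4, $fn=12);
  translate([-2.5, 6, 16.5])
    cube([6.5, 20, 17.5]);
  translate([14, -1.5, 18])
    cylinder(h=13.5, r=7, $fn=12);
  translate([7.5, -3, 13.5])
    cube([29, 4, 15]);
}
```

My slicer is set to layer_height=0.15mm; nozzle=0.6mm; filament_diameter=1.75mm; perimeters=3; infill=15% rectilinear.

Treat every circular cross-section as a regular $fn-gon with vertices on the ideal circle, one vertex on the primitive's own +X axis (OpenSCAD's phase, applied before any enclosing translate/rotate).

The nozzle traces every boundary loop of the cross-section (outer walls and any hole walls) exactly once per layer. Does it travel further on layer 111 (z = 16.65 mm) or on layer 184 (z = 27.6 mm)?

Layer 111 (z = 16.65): the cone: at t=0.876 of its height the radius interpolates to r₁+(r₂−r₁)t = 4.557, giving a regular 12-gon of that circumradius (perimeter = 2·12·4.557·sin(180°/12) = 28.30 mm); the 6.5×20 cube at (-2.5, 6) contributes its full rectangle (perimeter 53.00 mm); the cylinder at (14, -1.5) does not reach this height (z outside [18, 31.5]); the cube at (7.5, -3) (footprint 29×4) is included at this height (perimeter 66.00 mm); Taking the union: the 3 present regions are separate (no shared area or edge), so areas and boundary lengths simply add and each stays a separate island — boundary = 147.30 mm. So its perimeter = 147.30 mm. Layer 184 (z = 27.6): the cone does not reach this height (z outside [0, 19]); the cube at (-2.5, 6) is present — its section is the full 6.5×20 rectangle (perimeter 53.00 mm); the r=7 cylinder at (14, -1.5) contributes a regular 12-gon of circumradius 7 (perimeter = 2·12·7.000·sin(180°/12) = 43.48 mm); the cube at (7.5, -3) is present — its section is the full 29×4 rectangle (perimeter 66.00 mm); Combining (union): the regions partially overlap (shared area 52.81 mm²), so the edge portions inside another operand are dropped and the merged outline is re-measured after clipping — boundary = 128.56 mm. So its perimeter = 128.56 mm. Layer 111 is larger (147.30 vs 128.56 mm).

layer 111 (z = 16.65 mm)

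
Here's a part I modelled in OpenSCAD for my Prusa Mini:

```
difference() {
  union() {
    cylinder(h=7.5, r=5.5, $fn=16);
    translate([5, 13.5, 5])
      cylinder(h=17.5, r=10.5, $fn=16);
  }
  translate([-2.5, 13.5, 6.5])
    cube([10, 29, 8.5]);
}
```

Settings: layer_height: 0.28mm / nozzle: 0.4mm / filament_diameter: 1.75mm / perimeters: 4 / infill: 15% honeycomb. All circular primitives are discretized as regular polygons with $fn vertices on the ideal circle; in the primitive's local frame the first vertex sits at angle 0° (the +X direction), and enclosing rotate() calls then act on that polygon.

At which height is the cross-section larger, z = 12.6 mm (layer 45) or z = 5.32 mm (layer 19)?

layer 19 (z = 5.32 mm)

Layer 45 (z = 12.6): the cylinder does not reach this height (z outside [0, 7.5]); the cylinder at (5, 13.5): section is a regular 16-gon, circumradius r=10.5 (area = (16/2)·10.500²·sin(360°/16) = 337.53 mm²); Combining (union): only the r=10.5 cylinder at (5, 13.5) is present, so the union is just that shape — area = 337.53 mm²; the cube at (-2.5, 13.5) (footprint 10×29) is included at this height (area 290.00 mm²); Subtracting the remaining from the first: starting from that combined region (337.53 mm²), the 10×29 cube at (-2.5, 13.5) partially overlaps it — only the 95.94 mm² overlap (of its 290.00 mm²) is removed, clipping the outline — area = 241.59 mm². So its area = 241.59 mm². Layer 19 (z = 5.32): the r=5.5 cylinder contributes a regular 16-gon of circumradius 5.5 (area = (16/2)·5.500²·sin(360°/16) = 92.61 mm²); the cylinder at (5, 13.5): section is a regular 16-gon, circumradius r=10.5 (area = (16/2)·10.500²·sin(360°/16) = 337.53 mm²); Merging all regions: the regions partially overlap — summed areas 430.14 mm² minus the doubly-counted overlap 5.68 mm² gives 424.45 mm² — area = 424.45 mm²; the cube at (-2.5, 13.5) is not intersected at this z (z outside [6.5, 15]); Taking the first minus the rest: none of the subtracted shapes is present at this height, so that combined region is unchanged — area = 424.45 mm². So its area = 424.45 mm². Layer 19 is larger (424.45 vs 241.59 mm²).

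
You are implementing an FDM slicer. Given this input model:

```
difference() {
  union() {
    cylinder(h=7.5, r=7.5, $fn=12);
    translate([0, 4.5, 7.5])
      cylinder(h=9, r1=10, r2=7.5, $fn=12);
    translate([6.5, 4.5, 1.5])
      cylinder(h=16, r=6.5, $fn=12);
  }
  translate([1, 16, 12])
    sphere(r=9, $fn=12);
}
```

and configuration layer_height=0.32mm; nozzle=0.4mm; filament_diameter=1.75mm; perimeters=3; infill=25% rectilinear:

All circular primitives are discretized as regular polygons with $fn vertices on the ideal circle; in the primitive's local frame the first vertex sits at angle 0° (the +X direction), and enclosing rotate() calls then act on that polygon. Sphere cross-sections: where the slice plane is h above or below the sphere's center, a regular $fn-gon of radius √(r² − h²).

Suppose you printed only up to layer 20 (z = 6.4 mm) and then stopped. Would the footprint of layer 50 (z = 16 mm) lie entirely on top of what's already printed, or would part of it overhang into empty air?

part overhangs

Compare the two slices. At z = 6.4: the r=7.5 cylinder gives a regular 12-gon of circumradius 7.5 (constant along its height) (area = (12/2)·7.500²·sin(360°/12) = 168.75 mm²); the cone at (0, 4.5) does not reach this height (z outside [7.5, 16.5]); the r=6.5 cylinder at (6.5, 4.5) gives a regular 12-gon of circumradius 6.5 (constant along its height) (area = (12/2)·6.500²·sin(360°/12) = 126.75 mm²); Merging all regions: the regions partially overlap — summed areas 295.50 mm² minus the doubly-counted overlap 44.93 mm² gives 250.57 mm² — area = 250.57 mm²; the r=9 sphere at (1, 16) slices to a regular 12-gon of circumradius 7.046 (√(r²−h²) with h=5.6 from center) (area = (12/2)·7.046²·sin(360°/12) = 148.92 mm²); Taking the first minus the rest: starting from that combined region (250.57 mm²), the r=9 sphere at (1, 16) partially overlaps it — only the 1.17 mm² overlap (of its 148.92 mm²) is removed, clipping the outline — area = 249.39 mm². At z = 16: the cylinder is absent (z outside [0, 7.5]); the cone at (0, 4.5): at t=0.944 of its height the radius interpolates to r₁+(r₂−r₁)t = 7.639, giving a regular 12-gon of that circumradius (area = (12/2)·7.639²·sin(360°/12) = 175.06 mm²); the cylinder at (6.5, 4.5): section is a regular 12-gon, circumradius r=6.5 (area = (12/2)·6.500²·sin(360°/12) = 126.75 mm²); Taking the union: the regions partially overlap — summed areas 301.81 mm² minus the doubly-counted overlap 62.99 mm² gives 238.82 mm² — area = 238.82 mm²; the r=9 sphere at (1, 16) contributes a regular 12-gon of circumradius √(9²−4²) = 8.062 (area = (12/2)·8.062²·sin(360°/12) = 195.00 mm²); Subtracting the remaining from the first: starting from that combined region (238.82 mm²), the r=9 sphere at (1, 16) partially overlaps it — only the 28.05 mm² overlap (of its 195.00 mm²) is removed, clipping the outline — area = 210.76 mm². Checking containment: at z = 16 the cross-section extends beyond the z = 6.4 cross-section by about 23.59 mm².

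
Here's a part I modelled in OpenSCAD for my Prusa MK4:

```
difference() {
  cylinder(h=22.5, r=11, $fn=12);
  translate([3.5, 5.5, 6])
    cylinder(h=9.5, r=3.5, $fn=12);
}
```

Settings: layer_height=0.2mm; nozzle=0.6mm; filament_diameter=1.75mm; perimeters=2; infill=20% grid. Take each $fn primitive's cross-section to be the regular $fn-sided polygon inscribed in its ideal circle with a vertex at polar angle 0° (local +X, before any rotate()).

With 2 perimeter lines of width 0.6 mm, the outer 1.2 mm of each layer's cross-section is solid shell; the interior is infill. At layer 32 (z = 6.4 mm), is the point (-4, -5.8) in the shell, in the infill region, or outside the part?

infill

At z = 6.4 mm: the r=11 cylinder gives a regular 12-gon of circumradius 11 (constant along its height); the r=3.5 cylinder at (3.5, 5.5) gives a regular 12-gon of circumradius 3.5 (constant along its height); After the difference (first − rest): starting from the r=11 cylinder, the r=3.5 cylinder at (3.5, 5.5) lies wholly inside it (removes its full 36.75 mm² and its 21.74 mm outline becomes a hole wall) — 1 connected region with 1 hole. Overall, the cross-section is one region with 1 hole. The nearest boundary edge runs (-5.50, -9.53)→(-9.53, -5.50); distance from the point to it = 3.70 mm. The point is inside the cross-section and 3.70 mm from the nearest boundary — more than the 1.2 mm shell width (2 × 0.6), so it's in the infill interior.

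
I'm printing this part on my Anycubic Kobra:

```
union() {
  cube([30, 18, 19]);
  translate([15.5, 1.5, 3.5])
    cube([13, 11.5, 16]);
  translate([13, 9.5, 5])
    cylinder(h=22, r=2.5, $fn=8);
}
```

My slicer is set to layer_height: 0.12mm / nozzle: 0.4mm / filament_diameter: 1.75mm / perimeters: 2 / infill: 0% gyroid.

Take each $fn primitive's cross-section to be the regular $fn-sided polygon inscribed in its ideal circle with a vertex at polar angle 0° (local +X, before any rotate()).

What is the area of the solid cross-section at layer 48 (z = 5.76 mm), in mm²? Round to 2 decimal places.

At z = 5.76 mm: the 30×18 cube contributes its full rectangle (area 540.00 mm²); the 13×11.5 cube at (15.5, 1.5) contributes its full rectangle (area 149.50 mm²); the cylinder at (13, 9.5): section is a regular 8-gon, circumradius r=2.5 (area = (8/2)·2.500²·sin(360°/8) = 17.68 mm²); Merging all regions: the regions partially overlap — summed areas 707.18 mm² minus the doubly-counted overlap 167.18 mm² gives 540.00 mm² — area = 540.00 mm². Overall, the cross-section is a single solid region. Net area = 540.00 mm².

540.00 mm²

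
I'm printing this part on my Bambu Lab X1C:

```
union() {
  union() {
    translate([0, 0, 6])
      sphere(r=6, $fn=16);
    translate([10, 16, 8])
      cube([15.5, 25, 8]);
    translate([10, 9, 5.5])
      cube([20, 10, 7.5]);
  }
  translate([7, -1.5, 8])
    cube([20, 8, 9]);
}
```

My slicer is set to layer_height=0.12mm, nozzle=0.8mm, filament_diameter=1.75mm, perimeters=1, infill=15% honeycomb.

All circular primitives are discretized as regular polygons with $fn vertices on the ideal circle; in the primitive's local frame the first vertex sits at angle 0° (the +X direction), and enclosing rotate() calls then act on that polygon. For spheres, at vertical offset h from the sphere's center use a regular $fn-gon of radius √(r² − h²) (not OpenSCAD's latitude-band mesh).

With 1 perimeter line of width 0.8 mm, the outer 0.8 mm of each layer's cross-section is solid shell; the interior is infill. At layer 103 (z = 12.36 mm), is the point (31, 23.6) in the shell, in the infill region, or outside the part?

outside

At z = 12.36 mm: the sphere does not reach this height (|z−center|=6.360 > r=6); the cube at (10, 16) is present — its section is the full 15.5×25 rectangle; the cube at (10, 9) (footprint 20×10) is included at this height; Taking the union: the regions partially overlap (shared area 46.50 mm²), so overlapping operands fuse into one piece — 1 connected region; the cube at (7, -1.5) is present — its section is the full 20×8 rectangle; Taking the union: the 2 present regions are separate (no shared area or edge), so areas and boundary lengths simply add and each stays a separate island — 2 connected regions. Overall, the cross-section has 2 separate islands. The nearest boundary edge runs (25.50, 19.00)→(30.00, 19.00); distance from the point to it = 4.71 mm. The point is not inside any of the regions above, so it lies outside the cross-section (4.71 mm from the nearest boundary).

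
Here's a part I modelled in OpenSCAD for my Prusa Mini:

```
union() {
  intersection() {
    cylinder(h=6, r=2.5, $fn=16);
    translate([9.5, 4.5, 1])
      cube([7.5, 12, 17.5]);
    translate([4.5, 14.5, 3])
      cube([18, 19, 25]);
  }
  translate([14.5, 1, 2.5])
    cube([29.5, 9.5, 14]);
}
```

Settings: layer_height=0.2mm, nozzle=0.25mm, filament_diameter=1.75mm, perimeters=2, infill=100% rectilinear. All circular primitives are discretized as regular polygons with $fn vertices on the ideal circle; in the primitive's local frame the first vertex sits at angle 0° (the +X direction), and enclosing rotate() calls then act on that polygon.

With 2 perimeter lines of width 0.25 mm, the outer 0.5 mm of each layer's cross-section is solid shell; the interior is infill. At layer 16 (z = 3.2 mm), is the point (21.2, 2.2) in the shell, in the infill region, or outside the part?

At z = 3.2 mm: the r=2.5 cylinder gives a regular 16-gon of circumradius 2.5 (constant along its height); the cube at (9.5, 4.5) is present — its section is the full 7.5×12 rectangle; the cube at (4.5, 14.5) (footprint 18×19) is included at this height; Keeping only the common overlap: the 7.5×12 cube at (9.5, 4.5) does not overlap the r=2.5 cylinder (empty); the 18×19 cube at (4.5, 14.5) does not overlap the running intersection (empty) — nothing remains; the cube at (14.5, 1) (footprint 29.5×9.5) is included at this height; Taking the union: only the 29.5×9.5 cube at (14.5, 1) is present, so the union is just that shape — 1 connected region. Overall, the cross-section is a single solid region. The nearest boundary edge runs (14.50, 1.00)→(44.00, 1.00); distance from the point to it = 1.20 mm. The point is inside the cross-section and 1.20 mm from the nearest boundary — more than the 0.5 mm shell width (2 × 0.25), so it's in the infill interior.

infill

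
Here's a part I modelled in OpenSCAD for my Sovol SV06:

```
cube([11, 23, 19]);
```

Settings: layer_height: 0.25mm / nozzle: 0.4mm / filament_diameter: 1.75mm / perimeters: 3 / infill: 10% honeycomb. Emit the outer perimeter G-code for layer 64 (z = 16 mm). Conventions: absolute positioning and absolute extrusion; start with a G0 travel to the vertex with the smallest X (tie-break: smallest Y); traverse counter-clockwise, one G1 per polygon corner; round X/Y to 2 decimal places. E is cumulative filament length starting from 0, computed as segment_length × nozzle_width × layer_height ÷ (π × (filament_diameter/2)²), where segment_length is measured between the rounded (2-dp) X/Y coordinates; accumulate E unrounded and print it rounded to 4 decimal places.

At z = 16 mm: the cube (footprint 11×23) is included at this height. The outline is a single polygon with 4 vertices. Extrusion per mm of travel: 0.4 × 0.25 / (π × 0.875²) = 0.041575. Accumulating E over each segment gives final E = 2.8271.

G0 X0.00 Y0.00 Z16.00
G1 X11.00 Y0.00 E0.4573
G1 X11.00 Y23.00 E1.4136
G1 X0.00 Y23.00 E1.8709
G1 X0.00 Y0.00 E2.8271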